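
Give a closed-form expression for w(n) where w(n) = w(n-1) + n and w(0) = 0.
Recurrence: w(n) = w(n-1) + n, initial: w(0) = 0.
Telescoping: w(n) = w(0) + Σᵢ₌₁ⁿ i = 0 + n(n+1)/2.

w(n) = n(n+1)/2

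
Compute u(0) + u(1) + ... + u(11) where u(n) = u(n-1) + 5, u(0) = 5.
Computing the sequence terms: 5, 10, 15, 20, 25, 30, 35, 40, 45, 50, 55, 60
Adding these values together:

390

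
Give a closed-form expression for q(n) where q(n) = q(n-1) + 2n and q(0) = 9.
Recurrence: q(n) = q(n-1) + 2n, initial: q(0) = 9.
Telescoping: q(n) = q(0) + 2·Σᵢ₌₁ⁿ i = 9 + 2·n(n+1)/2.

q(n) = 2·n(n+1)/2 + 9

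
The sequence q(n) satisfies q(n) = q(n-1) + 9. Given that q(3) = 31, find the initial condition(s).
q(3) = q(0) + 3·9, so q(0) = 31 - 27 = 4.

q(0) = 4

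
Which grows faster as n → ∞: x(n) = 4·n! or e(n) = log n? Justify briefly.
Comparing growth rates:
Growth-rate hierarchy: log n ≺ any polynomial ≺ any exponential cⁿ (c>1) ≺ n! ≺ nⁿ.
factorial dominates logarithmic asymptotically.

x(n) grows faster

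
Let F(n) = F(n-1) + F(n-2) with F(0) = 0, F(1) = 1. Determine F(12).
Computing the sequence terms:
0, 1, 1, 2, 3, 5, 8, 13, 21, 34, 55, 89, 144

144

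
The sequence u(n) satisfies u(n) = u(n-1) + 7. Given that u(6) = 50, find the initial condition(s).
u(6) = u(0) + 6·7, so u(0) = 50 - 42 = 8.

u(0) = 8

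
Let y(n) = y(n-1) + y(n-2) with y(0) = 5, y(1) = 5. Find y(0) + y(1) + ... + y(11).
Computing the sequence terms: 5, 5, 10, 15, 25, 40, 65, 105, 170, 275, 445, 720
Adding these values together:

1880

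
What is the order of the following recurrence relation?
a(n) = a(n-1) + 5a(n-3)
The order is the largest lag k for which a(n-k) appears. Here the deepest term is a(n-3), so the order is 3.

Order 3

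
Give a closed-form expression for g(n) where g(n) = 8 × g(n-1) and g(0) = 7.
Recurrence: g(n) = 8 × g(n-1), initial: g(0) = 7.
Each term is 8 times the previous, so this is geometric with ratio 8. After n steps: g(n) = g(0)·8ⁿ = 7·8ⁿ.

g(n) = 7·8ⁿ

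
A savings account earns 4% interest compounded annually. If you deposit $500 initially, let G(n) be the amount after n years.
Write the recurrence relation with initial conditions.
Each year the balance grows by 4%, i.e. is multiplied by 1 + 4/100 = 1.04, so G(n) = 1.04 × G(n-1). The initial deposit gives G(0) = 500.
Unrolling gives the closed form G(n) = 500 × (1.04)ⁿ.

G(n) = 1.04 × G(n-1), G(0) = 500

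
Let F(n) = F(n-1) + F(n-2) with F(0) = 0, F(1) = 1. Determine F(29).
Computing the sequence terms:
0, 1, 1, 2, 3, 5, 8, 13, 21, 34, 55, 89, 144, 233, 377, 610, 987, 1597, 2584, 4181, 6765, 10946, 17711, 28657, 46368, 75025, 121393, 196418, 317811, 514229

514229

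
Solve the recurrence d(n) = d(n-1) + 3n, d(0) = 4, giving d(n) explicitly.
Recurrence: d(n) = d(n-1) + 3n, initial: d(0) = 4.
Telescoping: d(n) = d(0) + 3·Σᵢ₌₁ⁿ i = 4 + 3·n(n+1)/2.

d(n) = 3·n(n+1)/2 + 4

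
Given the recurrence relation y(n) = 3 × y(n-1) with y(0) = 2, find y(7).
Computing step by step:
y(0) = 2
y(1) = 3 × 2 = 6
y(2) = 3 × 6 = 18
y(3) = 3 × 18 = 54
y(4) = 3 × 54 = 162
y(5) = 3 × 162 = 486
y(6) = 3 × 486 = 1458
y(7) = 3 × 1458 = 4374

4374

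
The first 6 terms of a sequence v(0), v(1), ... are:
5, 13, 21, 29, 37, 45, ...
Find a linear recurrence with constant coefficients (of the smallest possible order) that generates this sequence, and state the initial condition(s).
Look for the lowest-order linear relation among consecutive terms.
Observation: consecutive differences are constant (= 8).
Check at n=2: 1·13 + 8 = 21. ✓

v(n) = v(n-1) + 8, v(0) = 5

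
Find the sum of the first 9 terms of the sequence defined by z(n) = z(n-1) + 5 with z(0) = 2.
Computing the sequence terms: 2, 7, 12, 17, 22, 27, 32, 37, 42
Adding these values together:

198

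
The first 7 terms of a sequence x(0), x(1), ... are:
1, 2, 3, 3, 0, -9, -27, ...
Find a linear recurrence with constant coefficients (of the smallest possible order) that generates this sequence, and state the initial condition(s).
Look for the lowest-order linear relation among consecutive terms.
Observation: x(n) - 3·x(n-1) - (-3)·x(n-2) = 0 holds for the shown terms, and no order-1 relation x(n) = α·x(n-1) + β fits.
Check at n=3: 3·3 + (-3)·2 = 3. ✓

x(n) = 3x(n-1) - 3x(n-2), x(0) = 1, x(1) = 2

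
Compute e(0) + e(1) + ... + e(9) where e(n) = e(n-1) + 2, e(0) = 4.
Computing the sequence terms: 4, 6, 8, 10, 12, 14, 16, 18, 20, 22
Adding these values together:

130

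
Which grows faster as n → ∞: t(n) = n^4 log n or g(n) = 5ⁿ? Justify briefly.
Comparing growth rates:
Growth-rate hierarchy: log n ≺ any polynomial ≺ any exponential cⁿ (c>1) ≺ n! ≺ nⁿ.
exponential base 5 dominates polynomial degree 4 (with log factor) asymptotically.

g(n) grows faster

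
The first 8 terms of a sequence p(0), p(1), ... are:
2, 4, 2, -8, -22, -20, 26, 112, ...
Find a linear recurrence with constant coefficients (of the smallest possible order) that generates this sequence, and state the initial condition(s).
Look for the lowest-order linear relation among consecutive terms.
Observation: p(n) - 2·p(n-1) - (-3)·p(n-2) = 0 holds for the shown terms, and no order-1 relation p(n) = α·p(n-1) + β fits.
Check at n=3: 2·2 + (-3)·4 = -8. ✓

p(n) = 2p(n-1) - 3p(n-2), p(0) = 2, p(1) = 4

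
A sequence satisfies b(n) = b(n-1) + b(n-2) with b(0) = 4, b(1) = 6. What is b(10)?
Computing the sequence terms:
4, 6, 10, 16, 26, 42, 68, 110, 178, 288, 466

466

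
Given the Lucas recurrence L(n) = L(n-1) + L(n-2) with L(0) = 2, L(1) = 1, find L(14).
Computing the sequence terms:
2, 1, 3, 4, 7, 11, 18, 29, 47, 76, 123, 199, 322, 521, 843

843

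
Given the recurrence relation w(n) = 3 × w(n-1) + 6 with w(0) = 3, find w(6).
Computing step by step:
w(0) = 3
w(1) = 3 × 3 + 6 = 15
w(2) = 3 × 15 + 6 = 51
w(3) = 3 × 51 + 6 = 159
w(4) = 3 × 159 + 6 = 483
w(5) = 3 × 483 + 6 = 1455
w(6) = 3 × 1455 + 6 = 4371

4371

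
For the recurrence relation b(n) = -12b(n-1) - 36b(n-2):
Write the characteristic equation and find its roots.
Substitute b(n) = rⁿ and divide through by rⁿ⁻²: r² + 12r + 36 = 0
Factor: (r + 6)² = 0, so r = -6 (double root).
General solution: b(n) = (A + Bn)·(-6)ⁿ

Characteristic: r² + 12r + 36 = 0, Roots: r = -6 (double root)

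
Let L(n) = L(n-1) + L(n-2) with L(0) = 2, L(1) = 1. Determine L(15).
Computing the sequence terms:
2, 1, 3, 4, 7, 11, 18, 29, 47, 76, 123, 199, 322, 521, 843, 1364

1364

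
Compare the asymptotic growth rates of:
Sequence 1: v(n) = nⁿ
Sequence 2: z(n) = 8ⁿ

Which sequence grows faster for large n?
Comparing growth rates:
Growth-rate hierarchy: log n ≺ any polynomial ≺ any exponential cⁿ (c>1) ≺ n! ≺ nⁿ.
super-exponential nⁿ dominates exponential base 8 asymptotically.

v(n) grows faster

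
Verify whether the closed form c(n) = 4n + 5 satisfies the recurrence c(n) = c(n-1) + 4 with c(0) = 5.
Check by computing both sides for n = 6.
From the recurrence with c(0) = 5:
  c(0) = 5, c(1) = 9, c(2) = 13, c(3) = 17, c(4) = 21, c(5) = 25, c(6) = 29
  so the recurrence gives c(6) = 29.
From the proposed closed form c(n) = 4n + 5:
  c(6) = 29.
Both sides give 29 at n = 6, and the initial condition(s) match, so the closed form is consistent.

Yes, the closed form is correct.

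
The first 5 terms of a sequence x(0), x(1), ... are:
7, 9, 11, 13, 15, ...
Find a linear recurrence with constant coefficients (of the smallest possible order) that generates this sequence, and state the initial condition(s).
Look for the lowest-order linear relation among consecutive terms.
Observation: consecutive differences are constant (= 2).
Check at n=2: 1·9 + 2 = 11. ✓

x(n) = x(n-1) + 2, x(0) = 7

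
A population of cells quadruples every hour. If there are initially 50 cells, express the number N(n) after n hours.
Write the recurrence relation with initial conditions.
Each hour multiplies the count by 4, so the count after n hours depends only on the count after n-1 hours: N(n) = 4 × N(n-1). The starting count gives N(0) = 50.
Unrolling n times gives the closed form N(n) = 50 × 4ⁿ.

N(n) = 4 × N(n-1), N(0) = 50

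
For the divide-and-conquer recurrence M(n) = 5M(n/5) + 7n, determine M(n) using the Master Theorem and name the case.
Master Theorem template: M(n) = a·M(n/b) + f(n).
Here: a=5, b=5, f(n)=7n
Compute log_b(a) = log_5(5) = 1.
f(n) = 7n = Θ(n). Case 2: M(n) = Θ(n log n).

Case 2: M(n) = Θ(n log n)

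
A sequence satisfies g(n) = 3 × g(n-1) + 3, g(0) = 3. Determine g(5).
Computing step by step:
g(0) = 3
g(1) = 3 × 3 + 3 = 12
g(2) = 3 × 12 + 3 = 39
g(3) = 3 × 39 + 3 = 120
g(4) = 3 × 120 + 3 = 363
g(5) = 3 × 363 + 3 = 1092

1092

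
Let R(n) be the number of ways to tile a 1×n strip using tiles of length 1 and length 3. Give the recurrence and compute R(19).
Condition on the last tile: it has length 1 (leaving a 1×(n-1) strip) or length 3 (leaving a 1×(n-3) strip), so R(n) = R(n-1) + R(n-3) (order-3 linear recurrence).
For 0 ≤ i < 3 only unit tiles fit, so R(i) = 1.
Iterating the recurrence: R(3) = 2, R(4) = 3, R(5) = 4, R(6) = 6, R(7) = 9, R(8) = 13, R(9) = 19, R(10) = 28, R(11) = 41, R(12) = 60, R(13) = 88, R(14) = 129, R(15) = 189, R(16) = 277, R(17) = 406, R(18) = 595, R(19) = 872.

R(n) = R(n-1) + R(n-3), with R(i) = 1 for 0 ≤ i < 3; R(19) = 872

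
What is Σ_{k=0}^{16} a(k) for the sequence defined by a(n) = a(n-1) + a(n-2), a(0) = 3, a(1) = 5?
Computing the sequence terms: 3, 5, 8, 13, 21, 34, 55, 89, 144, 233, 377, 610, 987, 1597, 2584, 4181, 6765
Adding these values together:

17706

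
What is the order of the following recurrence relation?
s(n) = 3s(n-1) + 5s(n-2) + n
The order is the largest lag k for which s(n-k) appears. Here the deepest term is s(n-2) (the n term is non-homogeneous and does not affect the order), so the order is 2.

Order 2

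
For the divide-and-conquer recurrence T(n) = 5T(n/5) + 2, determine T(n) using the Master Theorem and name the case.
Master Theorem template: T(n) = a·T(n/b) + f(n).
Here: a=5, b=5, f(n)=2
Compute log_b(a) = log_5(5) = 1.
f(n) = 2 = O(n^(1-ε)) with ε = 1. Case 1: T(n) = Θ(n^log_b(a)) = Θ(n).

Case 1: T(n) = Θ(n)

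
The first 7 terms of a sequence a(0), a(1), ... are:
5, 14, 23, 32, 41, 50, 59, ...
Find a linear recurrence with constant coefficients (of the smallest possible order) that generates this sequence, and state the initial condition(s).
Look for the lowest-order linear relation among consecutive terms.
Observation: consecutive differences are constant (= 9).
Check at n=2: 1·14 + 9 = 23. ✓

a(n) = a(n-1) + 9, a(0) = 5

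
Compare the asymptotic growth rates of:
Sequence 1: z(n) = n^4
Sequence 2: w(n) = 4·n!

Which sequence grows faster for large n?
Comparing growth rates:
Growth-rate hierarchy: log n ≺ any polynomial ≺ any exponential cⁿ (c>1) ≺ n! ≺ nⁿ.
factorial dominates polynomial degree 4 asymptotically.

w(n) grows faster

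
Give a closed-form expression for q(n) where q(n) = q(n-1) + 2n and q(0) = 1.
Recurrence: q(n) = q(n-1) + 2n, initial: q(0) = 1.
Telescoping: q(n) = q(0) + 2·Σᵢ₌₁ⁿ i = 1 + 2·n(n+1)/2.

q(n) = 2·n(n+1)/2 + 1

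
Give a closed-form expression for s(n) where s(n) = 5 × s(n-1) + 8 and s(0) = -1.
Recurrence: s(n) = 5 × s(n-1) + 8, initial: s(0) = -1.
Try s(n) = A·5ⁿ + C. Substituting: A·5ⁿ + C = 5(A·5ⁿ⁻¹ + C) + 8 = A·5ⁿ + 5C + 8, so C = 5C + 8, giving C = -2. Then s(0) = A - 2 = -1 gives A = 1.

s(n) = 5ⁿ - 2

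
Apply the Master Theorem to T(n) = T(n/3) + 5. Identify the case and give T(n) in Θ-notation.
Master Theorem template: T(n) = a·T(n/b) + f(n).
Here: a=1, b=3, f(n)=5
Compute log_b(a) = log_3(1) = 0.
f(n) = 5 = Θ(1). Case 2: T(n) = Θ(log n).

Case 2: T(n) = Θ(log n)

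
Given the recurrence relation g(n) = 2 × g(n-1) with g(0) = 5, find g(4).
Computing step by step:
g(0) = 5
g(1) = 2 × 5 = 10
g(2) = 2 × 10 = 20
g(3) = 2 × 20 = 40
g(4) = 2 × 40 = 80

80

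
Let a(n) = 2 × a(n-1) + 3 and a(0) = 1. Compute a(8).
Computing step by step:
a(0) = 1
a(1) = 2 × 1 + 3 = 5
a(2) = 2 × 5 + 3 = 13
a(3) = 2 × 13 + 3 = 29
a(4) = 2 × 29 + 3 = 61
a(5) = 2 × 61 + 3 = 125
a(6) = 2 × 125 + 3 = 253
a(7) = 2 × 253 + 3 = 509
a(8) = 2 × 509 + 3 = 1021

1021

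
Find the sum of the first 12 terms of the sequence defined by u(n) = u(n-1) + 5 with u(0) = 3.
Computing the sequence terms: 3, 8, 13, 18, 23, 28, 33, 38, 43, 48, 53, 58
Adding these values together:

366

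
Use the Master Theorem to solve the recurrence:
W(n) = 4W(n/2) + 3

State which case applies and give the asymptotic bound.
Master Theorem template: W(n) = a·W(n/b) + f(n).
Here: a=4, b=2, f(n)=3
Compute log_b(a) = log_2(4) = 2.
f(n) = 3 = O(n^(2-ε)) with ε = 2. Case 1: W(n) = Θ(n^log_b(a)) = Θ(n^2).

Case 1: W(n) = Θ(n^2)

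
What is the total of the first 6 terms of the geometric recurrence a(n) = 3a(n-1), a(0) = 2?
Computing the sequence terms: 2, 6, 18, 54, 162, 486
Adding these values together:

728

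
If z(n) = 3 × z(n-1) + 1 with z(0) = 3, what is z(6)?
Computing step by step:
z(0) = 3
z(1) = 3 × 3 + 1 = 10
z(2) = 3 × 10 + 1 = 31
z(3) = 3 × 31 + 1 = 94
z(4) = 3 × 94 + 1 = 283
z(5) = 3 × 283 + 1 = 850
z(6) = 3 × 850 + 1 = 2551

2551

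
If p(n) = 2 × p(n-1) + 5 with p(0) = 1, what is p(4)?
Computing step by step:
p(0) = 1
p(1) = 2 × 1 + 5 = 7
p(2) = 2 × 7 + 5 = 19
p(3) = 2 × 19 + 5 = 43
p(4) = 2 × 43 + 5 = 91

91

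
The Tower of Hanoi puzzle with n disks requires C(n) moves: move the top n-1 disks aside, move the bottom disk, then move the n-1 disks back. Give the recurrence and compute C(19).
Moving n disks = move the top n-1 disks aside (C(n-1) moves) + move the largest disk (1 move) + move the n-1 disks back on top (C(n-1) moves), so C(n) = 2C(n-1) + 1, with C(1) = 1 (a single disk takes one move).
First terms: 1, 3, 7, 15, 31, 63, … — each is one less than a power of 2. Indeed C(n) + 1 = 2(C(n-1) + 1) with C(1) + 1 = 2, so C(n) + 1 = 2ⁿ and C(n) = 2ⁿ - 1.
Hence C(19) = 2^19 - 1 = 524288 - 1 = 524287.

C(n) = 2C(n-1) + 1, C(1) = 1; C(19) = 524287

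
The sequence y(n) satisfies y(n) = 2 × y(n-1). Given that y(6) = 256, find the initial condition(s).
In general y(n) = 2ⁿ · y(0). At n = 6: y(0) = y(6) / 2^6 = 256 / 64 = 4.

y(0) = 4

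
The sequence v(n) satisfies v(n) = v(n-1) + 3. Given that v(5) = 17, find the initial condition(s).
v(5) = v(0) + 5·3, so v(0) = 17 - 15 = 2.

v(0) = 2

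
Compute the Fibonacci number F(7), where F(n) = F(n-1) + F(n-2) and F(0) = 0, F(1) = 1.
Computing the sequence terms:
0, 1, 1, 2, 3, 5, 8, 13

13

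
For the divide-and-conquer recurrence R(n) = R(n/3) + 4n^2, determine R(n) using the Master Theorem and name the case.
Master Theorem template: R(n) = a·R(n/b) + f(n).
Here: a=1, b=3, f(n)=4n^2
Compute log_b(a) = log_3(1) = 0.
f(n) = 4n^2 = Ω(n^(0+ε)) with ε = 2, and the regularity condition holds (a·f(n/b) = (a/b^2)·f(n) with a/b^2 = 3^-2 < 1). Case 3: R(n) = Θ(f(n)) = Θ(n^2).

Case 3: R(n) = Θ(n^2)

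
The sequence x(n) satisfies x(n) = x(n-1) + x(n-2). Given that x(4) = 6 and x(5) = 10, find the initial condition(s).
Work backwards using x(k) = x(k+2) - x(k+1):
x(3) = x(5) - x(4) = 10 - 6 = 4
x(2) = x(4) - x(3) = 6 - 4 = 2
x(1) = x(3) - x(2) = 4 - 2 = 2
x(0) = x(2) - x(1) = 2 - 2 = 0

x(0) = 0, x(1) = 2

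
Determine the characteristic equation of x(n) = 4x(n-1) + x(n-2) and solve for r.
Substitute x(n) = rⁿ and divide through by rⁿ⁻²: r² - 4r - 1 = 0
Discriminant: 4² + 4·1 = 20, not a perfect square, so by the quadratic formula r = (4 ± √20)/2.
General solution: x(n) = A·r₁ⁿ + B·r₂ⁿ where r₁,r₂ = (4 ± √20)/2

Characteristic: r² - 4r - 1 = 0, Roots: r = (4 ± √20)/2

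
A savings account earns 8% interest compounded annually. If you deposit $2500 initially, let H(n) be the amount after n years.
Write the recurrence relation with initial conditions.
Each year the balance grows by 8%, i.e. is multiplied by 1 + 8/100 = 1.08, so H(n) = 1.08 × H(n-1). The initial deposit gives H(0) = 2500.
Unrolling gives the closed form H(n) = 2500 × (1.08)ⁿ.

H(n) = 1.08 × H(n-1), H(0) = 2500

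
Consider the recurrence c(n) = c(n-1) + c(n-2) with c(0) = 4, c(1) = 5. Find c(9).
Computing the sequence terms:
4, 5, 9, 14, 23, 37, 60, 97, 157, 254

254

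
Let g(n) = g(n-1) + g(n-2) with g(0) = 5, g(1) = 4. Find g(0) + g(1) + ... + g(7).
Computing the sequence terms: 5, 4, 9, 13, 22, 35, 57, 92
Adding these values together:

237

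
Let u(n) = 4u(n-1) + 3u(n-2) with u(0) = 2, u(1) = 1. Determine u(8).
Computing the sequence terms:
2, 1, 10, 43, 202, 937, 4354, 20227, 93970

93970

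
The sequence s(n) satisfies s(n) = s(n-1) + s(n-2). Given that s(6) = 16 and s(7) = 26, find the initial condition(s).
Work backwards using s(k) = s(k+2) - s(k+1):
s(5) = s(7) - s(6) = 26 - 16 = 10
s(4) = s(6) - s(5) = 16 - 10 = 6
s(3) = s(5) - s(4) = 10 - 6 = 4
s(2) = s(4) - s(3) = 6 - 4 = 2
s(1) = s(3) - s(2) = 4 - 2 = 2
s(0) = s(2) - s(1) = 2 - 2 = 0

s(0) = 0, s(1) = 2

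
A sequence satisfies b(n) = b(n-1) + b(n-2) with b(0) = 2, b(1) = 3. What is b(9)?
Computing the sequence terms:
2, 3, 5, 8, 13, 21, 34, 55, 89, 144

144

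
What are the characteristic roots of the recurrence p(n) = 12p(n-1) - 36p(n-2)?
Substitute p(n) = rⁿ and divide through by rⁿ⁻²: r² - 12r + 36 = 0
Factor: (r - 6)² = 0, so r = 6 (double root).
General solution: p(n) = (A + Bn)·6ⁿ

Characteristic: r² - 12r + 36 = 0, Roots: r = 6 (double root)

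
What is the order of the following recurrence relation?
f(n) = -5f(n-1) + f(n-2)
The order is the largest lag k for which f(n-k) appears. Here the deepest term is f(n-2), so the order is 2.

Order 2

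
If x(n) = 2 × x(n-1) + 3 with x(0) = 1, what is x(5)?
Computing step by step:
x(0) = 1
x(1) = 2 × 1 + 3 = 5
x(2) = 2 × 5 + 3 = 13
x(3) = 2 × 13 + 3 = 29
x(4) = 2 × 29 + 3 = 61
x(5) = 2 × 61 + 3 = 125

125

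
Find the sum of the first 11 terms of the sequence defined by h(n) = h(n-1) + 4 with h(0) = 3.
Computing the sequence terms: 3, 7, 11, 15, 19, 23, 27, 31, 35, 39, 43
Adding these values together:

253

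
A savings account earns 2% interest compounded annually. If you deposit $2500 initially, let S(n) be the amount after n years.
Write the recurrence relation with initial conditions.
Each year the balance grows by 2%, i.e. is multiplied by 1 + 2/100 = 1.02, so S(n) = 1.02 × S(n-1). The initial deposit gives S(0) = 2500.
Unrolling gives the closed form S(n) = 2500 × (1.02)ⁿ.

S(n) = 1.02 × S(n-1), S(0) = 2500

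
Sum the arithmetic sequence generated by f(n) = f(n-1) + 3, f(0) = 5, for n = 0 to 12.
Computing the sequence terms: 5, 8, 11, 14, 17, 20, 23, 26, 29, 32, 35, 38, 41
Adding these values together:

299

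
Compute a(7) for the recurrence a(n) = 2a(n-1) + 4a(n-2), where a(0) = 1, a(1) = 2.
Computing the sequence terms:
1, 2, 8, 24, 80, 256, 832, 2688

2688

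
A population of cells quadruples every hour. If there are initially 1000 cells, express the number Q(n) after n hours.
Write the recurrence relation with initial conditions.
Each hour multiplies the count by 4, so the count after n hours depends only on the count after n-1 hours: Q(n) = 4 × Q(n-1). The starting count gives Q(0) = 1000.
Unrolling n times gives the closed form Q(n) = 1000 × 4ⁿ.

Q(n) = 4 × Q(n-1), Q(0) = 1000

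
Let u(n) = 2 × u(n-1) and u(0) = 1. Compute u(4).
Computing step by step:
u(0) = 1
u(1) = 2 × 1 = 2
u(2) = 2 × 2 = 4
u(3) = 2 × 4 = 8
u(4) = 2 × 8 = 16

16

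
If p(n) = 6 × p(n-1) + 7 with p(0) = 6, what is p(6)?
Computing step by step:
p(0) = 6
p(1) = 6 × 6 + 7 = 43
p(2) = 6 × 43 + 7 = 265
p(3) = 6 × 265 + 7 = 1597
p(4) = 6 × 1597 + 7 = 9589
p(5) = 6 × 9589 + 7 = 57541
p(6) = 6 × 57541 + 7 = 345253

345253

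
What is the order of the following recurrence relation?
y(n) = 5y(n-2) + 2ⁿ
The order is the largest lag k for which y(n-k) appears. Here the deepest term is y(n-2) (the 2ⁿ term is non-homogeneous and does not affect the order), so the order is 2.

Order 2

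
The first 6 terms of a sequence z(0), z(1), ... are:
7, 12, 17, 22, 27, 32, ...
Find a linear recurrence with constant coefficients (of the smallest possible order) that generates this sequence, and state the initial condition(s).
Look for the lowest-order linear relation among consecutive terms.
Observation: consecutive differences are constant (= 5).
Check at n=2: 1·12 + 5 = 17. ✓

z(n) = z(n-1) + 5, z(0) = 7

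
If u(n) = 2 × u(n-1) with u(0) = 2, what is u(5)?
Computing step by step:
u(0) = 2
u(1) = 2 × 2 = 4
u(2) = 2 × 4 = 8
u(3) = 2 × 8 = 16
u(4) = 2 × 16 = 32
u(5) = 2 × 32 = 64

64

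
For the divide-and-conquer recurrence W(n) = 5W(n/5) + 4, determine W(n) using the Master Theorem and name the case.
Master Theorem template: W(n) = a·W(n/b) + f(n).
Here: a=5, b=5, f(n)=4
Compute log_b(a) = log_5(5) = 1.
f(n) = 4 = O(n^(1-ε)) with ε = 1. Case 1: W(n) = Θ(n^log_b(a)) = Θ(n).

Case 1: W(n) = Θ(n)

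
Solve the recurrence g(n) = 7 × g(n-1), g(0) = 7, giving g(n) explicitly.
Recurrence: g(n) = 7 × g(n-1), initial: g(0) = 7.
Each term is 7 times the previous, so this is geometric with ratio 7. After n steps: g(n) = g(0)·7ⁿ = 7·7ⁿ.

g(n) = 7·7ⁿ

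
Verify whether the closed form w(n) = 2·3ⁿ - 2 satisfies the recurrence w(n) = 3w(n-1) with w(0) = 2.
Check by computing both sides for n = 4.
From the recurrence with w(0) = 2:
  w(0) = 2, w(1) = 6, w(2) = 18, w(3) = 54, w(4) = 162
  so the recurrence gives w(4) = 162.
From the proposed closed form w(n) = 2·3ⁿ - 2:
  w(4) = 160.
The recurrence gives 162 but the closed form gives 160, so the closed form does not satisfy the recurrence.

No, the closed form is incorrect.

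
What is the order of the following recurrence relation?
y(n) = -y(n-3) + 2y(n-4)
The order is the largest lag k for which y(n-k) appears. Here the deepest term is y(n-4), so the order is 4.

Order 4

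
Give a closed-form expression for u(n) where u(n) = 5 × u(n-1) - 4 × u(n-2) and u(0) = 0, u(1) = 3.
Recurrence: u(n) = 5 × u(n-1) - 4 × u(n-2), initial: u(0) = 0, u(1) = 3.
Characteristic equation: r² - 5r + 4 = 0, which factors as (r - 4)(r - 1) = 0, so r = 4, 1. General solution u(n) = A·4ⁿ + B·1ⁿ. From u(0) = 0: A + B = 0. From u(1) = 3: 4A + 1B = 3. Solving gives A = 1, B = -1.

u(n) = 4ⁿ - 1ⁿ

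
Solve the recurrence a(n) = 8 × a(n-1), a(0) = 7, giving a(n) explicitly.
Recurrence: a(n) = 8 × a(n-1), initial: a(0) = 7.
Each term is 8 times the previous, so this is geometric with ratio 8. After n steps: a(n) = a(0)·8ⁿ = 7·8ⁿ.

a(n) = 7·8ⁿ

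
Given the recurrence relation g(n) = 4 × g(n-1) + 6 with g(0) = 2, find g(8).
Computing step by step:
g(0) = 2
g(1) = 4 × 2 + 6 = 14
g(2) = 4 × 14 + 6 = 62
g(3) = 4 × 62 + 6 = 254
g(4) = 4 × 254 + 6 = 1022
g(5) = 4 × 1022 + 6 = 4094
g(6) = 4 × 4094 + 6 = 16382
g(7) = 4 × 16382 + 6 = 65534
g(8) = 4 × 65534 + 6 = 262142

262142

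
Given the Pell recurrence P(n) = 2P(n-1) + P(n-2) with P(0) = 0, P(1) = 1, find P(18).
Computing the sequence terms:
0, 1, 2, 5, 12, 29, 70, 169, 408, 985, 2378, 5741, 13860, 33461, 80782, 195025, 470832, 1136689, 2744210

2744210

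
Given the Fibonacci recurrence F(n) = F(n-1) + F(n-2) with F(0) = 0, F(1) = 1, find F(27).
Computing the sequence terms:
0, 1, 1, 2, 3, 5, 8, 13, 21, 34, 55, 89, 144, 233, 377, 610, 987, 1597, 2584, 4181, 6765, 10946, 17711, 28657, 46368, 75025, 121393, 196418

196418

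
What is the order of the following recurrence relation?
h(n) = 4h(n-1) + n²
The order is the largest lag k for which h(n-k) appears. Here the deepest term is h(n-1) (the n² term is non-homogeneous and does not affect the order), so the order is 1.

Order 1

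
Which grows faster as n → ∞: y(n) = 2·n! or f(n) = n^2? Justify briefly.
Comparing growth rates:
Growth-rate hierarchy: log n ≺ any polynomial ≺ any exponential cⁿ (c>1) ≺ n! ≺ nⁿ.
factorial dominates polynomial degree 2 asymptotically.

y(n) grows faster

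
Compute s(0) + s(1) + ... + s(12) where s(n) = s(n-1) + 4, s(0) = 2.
Computing the sequence terms: 2, 6, 10, 14, 18, 22, 26, 30, 34, 38, 42, 46, 50
Adding these values together:

338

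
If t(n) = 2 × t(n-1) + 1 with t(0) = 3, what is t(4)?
Computing step by step:
t(0) = 3
t(1) = 2 × 3 + 1 = 7
t(2) = 2 × 7 + 1 = 15
t(3) = 2 × 15 + 1 = 31
t(4) = 2 × 31 + 1 = 63

63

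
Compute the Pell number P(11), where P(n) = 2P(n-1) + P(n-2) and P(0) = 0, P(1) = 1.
Computing the sequence terms:
0, 1, 2, 5, 12, 29, 70, 169, 408, 985, 2378, 5741

5741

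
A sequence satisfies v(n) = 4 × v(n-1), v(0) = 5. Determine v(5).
Computing step by step:
v(0) = 5
v(1) = 4 × 5 = 20
v(2) = 4 × 20 = 80
v(3) = 4 × 80 = 320
v(4) = 4 × 320 = 1280
v(5) = 4 × 1280 = 5120

5120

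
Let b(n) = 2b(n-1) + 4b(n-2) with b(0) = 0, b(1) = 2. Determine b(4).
Computing the sequence terms:
0, 2, 4, 16, 48

48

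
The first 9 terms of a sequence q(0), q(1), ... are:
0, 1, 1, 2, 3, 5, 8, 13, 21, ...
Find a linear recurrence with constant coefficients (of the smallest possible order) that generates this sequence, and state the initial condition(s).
Look for the lowest-order linear relation among consecutive terms.
Observation: q(n) - 1·q(n-1) - (1)·q(n-2) = 0 holds for the shown terms, and no order-1 relation q(n) = α·q(n-1) + β fits.
Check at n=3: 1·1 + (1)·1 = 2. ✓

q(n) = q(n-1) + q(n-2), q(0) = 0, q(1) = 1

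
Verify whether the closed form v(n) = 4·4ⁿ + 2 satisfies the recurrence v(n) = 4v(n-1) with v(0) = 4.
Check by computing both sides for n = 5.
From the recurrence with v(0) = 4:
  v(0) = 4, v(1) = 16, v(2) = 64, v(3) = 256, v(4) = 1024, v(5) = 4096
  so the recurrence gives v(5) = 4096.
From the proposed closed form v(n) = 4·4ⁿ + 2:
  v(5) = 4098.
The recurrence gives 4096 but the closed form gives 4098, so the closed form does not satisfy the recurrence.

No, the closed form is incorrect.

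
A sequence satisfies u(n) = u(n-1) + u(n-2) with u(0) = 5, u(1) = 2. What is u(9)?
Computing the sequence terms:
5, 2, 7, 9, 16, 25, 41, 66, 107, 173

173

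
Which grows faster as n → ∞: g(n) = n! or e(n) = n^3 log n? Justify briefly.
Comparing growth rates:
Growth-rate hierarchy: log n ≺ any polynomial ≺ any exponential cⁿ (c>1) ≺ n! ≺ nⁿ.
factorial dominates polynomial degree 3 (with log factor) asymptotically.

g(n) grows faster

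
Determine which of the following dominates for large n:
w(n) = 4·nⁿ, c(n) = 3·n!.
Comparing growth rates:
Growth-rate hierarchy: log n ≺ any polynomial ≺ any exponential cⁿ (c>1) ≺ n! ≺ nⁿ.
super-exponential nⁿ dominates factorial asymptotically.

w(n) grows faster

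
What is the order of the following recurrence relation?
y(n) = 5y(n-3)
The order is the largest lag k for which y(n-k) appears. Here the deepest term is y(n-3), so the order is 3.

Order 3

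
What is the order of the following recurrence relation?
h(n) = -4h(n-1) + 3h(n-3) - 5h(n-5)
The order is the largest lag k for which h(n-k) appears. Here the deepest term is h(n-5), so the order is 5.

Order 5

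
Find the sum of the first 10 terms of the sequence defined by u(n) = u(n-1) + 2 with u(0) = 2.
Computing the sequence terms: 2, 4, 6, 8, 10, 12, 14, 16, 18, 20
Adding these values together:

110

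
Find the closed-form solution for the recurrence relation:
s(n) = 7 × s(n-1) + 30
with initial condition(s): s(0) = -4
Recurrence: s(n) = 7 × s(n-1) + 30, initial: s(0) = -4.
Try s(n) = A·7ⁿ + C. Substituting: A·7ⁿ + C = 7(A·7ⁿ⁻¹ + C) + 30 = A·7ⁿ + 7C + 30, so C = 7C + 30, giving C = -5. Then s(0) = A - 5 = -4 gives A = 1.

s(n) = 7ⁿ - 5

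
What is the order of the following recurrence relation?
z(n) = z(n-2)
The order is the largest lag k for which z(n-k) appears. Here the deepest term is z(n-2), so the order is 2.

Order 2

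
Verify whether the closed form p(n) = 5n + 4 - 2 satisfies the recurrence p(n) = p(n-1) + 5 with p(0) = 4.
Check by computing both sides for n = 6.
From the recurrence with p(0) = 4:
  p(0) = 4, p(1) = 9, p(2) = 14, p(3) = 19, p(4) = 24, p(5) = 29, p(6) = 34
  so the recurrence gives p(6) = 34.
From the proposed closed form p(n) = 5n + 4 - 2:
  p(6) = 32.
The recurrence gives 34 but the closed form gives 32, so the closed form does not satisfy the recurrence.

No, the closed form is incorrect.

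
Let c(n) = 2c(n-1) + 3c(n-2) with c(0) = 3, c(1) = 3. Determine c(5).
Computing the sequence terms:
3, 3, 15, 39, 123, 363

363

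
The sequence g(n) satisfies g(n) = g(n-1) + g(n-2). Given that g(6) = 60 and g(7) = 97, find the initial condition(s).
Work backwards using g(k) = g(k+2) - g(k+1):
g(5) = g(7) - g(6) = 97 - 60 = 37
g(4) = g(6) - g(5) = 60 - 37 = 23
g(3) = g(5) - g(4) = 37 - 23 = 14
g(2) = g(4) - g(3) = 23 - 14 = 9
g(1) = g(3) - g(2) = 14 - 9 = 5
g(0) = g(2) - g(1) = 9 - 5 = 4

g(0) = 4, g(1) = 5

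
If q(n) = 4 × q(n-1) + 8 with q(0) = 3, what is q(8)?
Computing step by step:
q(0) = 3
q(1) = 4 × 3 + 8 = 20
q(2) = 4 × 20 + 8 = 88
q(3) = 4 × 88 + 8 = 360
q(4) = 4 × 360 + 8 = 1448
q(5) = 4 × 1448 + 8 = 5800
q(6) = 4 × 5800 + 8 = 23208
q(7) = 4 × 23208 + 8 = 92840
q(8) = 4 × 92840 + 8 = 371368

371368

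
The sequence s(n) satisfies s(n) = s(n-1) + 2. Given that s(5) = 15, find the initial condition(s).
s(5) = s(0) + 5·2, so s(0) = 15 - 10 = 5.

s(0) = 5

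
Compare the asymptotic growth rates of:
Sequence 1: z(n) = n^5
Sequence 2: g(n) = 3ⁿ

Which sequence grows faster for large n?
Comparing growth rates:
Growth-rate hierarchy: log n ≺ any polynomial ≺ any exponential cⁿ (c>1) ≺ n! ≺ nⁿ.
exponential base 3 dominates polynomial degree 5 asymptotically.

g(n) grows faster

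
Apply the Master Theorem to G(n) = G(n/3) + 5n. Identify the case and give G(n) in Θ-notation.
Master Theorem template: G(n) = a·G(n/b) + f(n).
Here: a=1, b=3, f(n)=5n
Compute log_b(a) = log_3(1) = 0.
f(n) = 5n = Ω(n^(0+ε)) with ε = 1, and the regularity condition holds (a·f(n/b) = (a/b^1)·f(n) with a/b^1 = 3^-1 < 1). Case 3: G(n) = Θ(f(n)) = Θ(n).

Case 3: G(n) = Θ(n)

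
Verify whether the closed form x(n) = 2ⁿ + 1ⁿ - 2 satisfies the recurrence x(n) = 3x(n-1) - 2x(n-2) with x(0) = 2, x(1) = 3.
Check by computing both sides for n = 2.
From the recurrence with x(0) = 2, x(1) = 3:
  x(0) = 2, x(1) = 3, x(2) = 5
  so the recurrence gives x(2) = 5.
From the proposed closed form x(n) = 2ⁿ + 1ⁿ - 2:
  x(2) = 3.
The recurrence gives 5 but the closed form gives 3, so the closed form does not satisfy the recurrence.

No, the closed form is incorrect.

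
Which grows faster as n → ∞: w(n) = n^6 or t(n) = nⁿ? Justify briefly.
Comparing growth rates:
Growth-rate hierarchy: log n ≺ any polynomial ≺ any exponential cⁿ (c>1) ≺ n! ≺ nⁿ.
super-exponential nⁿ dominates polynomial degree 6 asymptotically.

t(n) grows faster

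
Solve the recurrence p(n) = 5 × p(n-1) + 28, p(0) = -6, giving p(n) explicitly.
Recurrence: p(n) = 5 × p(n-1) + 28, initial: p(0) = -6.
Try p(n) = A·5ⁿ + C. Substituting: A·5ⁿ + C = 5(A·5ⁿ⁻¹ + C) + 28 = A·5ⁿ + 5C + 28, so C = 5C + 28, giving C = -7. Then p(0) = A - 7 = -6 gives A = 1.

p(n) = 5ⁿ - 7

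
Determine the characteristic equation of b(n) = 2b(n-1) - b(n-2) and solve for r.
Substitute b(n) = rⁿ and divide through by rⁿ⁻²: r² - 2r + 1 = 0
Factor: (r - 1)² = 0, so r = 1 (double root).
General solution: b(n) = (A + Bn)·1ⁿ

Characteristic: r² - 2r + 1 = 0, Roots: r = 1 (double root)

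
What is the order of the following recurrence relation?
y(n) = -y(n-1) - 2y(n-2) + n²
The order is the largest lag k for which y(n-k) appears. Here the deepest term is y(n-2) (the n² term is non-homogeneous and does not affect the order), so the order is 2.

Order 2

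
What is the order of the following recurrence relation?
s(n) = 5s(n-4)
The order is the largest lag k for which s(n-k) appears. Here the deepest term is s(n-4), so the order is 4.

Order 4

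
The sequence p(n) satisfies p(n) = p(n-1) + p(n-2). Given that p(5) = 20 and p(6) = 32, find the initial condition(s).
Work backwards using p(k) = p(k+2) - p(k+1):
p(4) = p(6) - p(5) = 32 - 20 = 12
p(3) = p(5) - p(4) = 20 - 12 = 8
p(2) = p(4) - p(3) = 12 - 8 = 4
p(1) = p(3) - p(2) = 8 - 4 = 4
p(0) = p(2) - p(1) = 4 - 4 = 0

p(0) = 0, p(1) = 4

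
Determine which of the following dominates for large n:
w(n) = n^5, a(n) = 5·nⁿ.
Comparing growth rates:
Growth-rate hierarchy: log n ≺ any polynomial ≺ any exponential cⁿ (c>1) ≺ n! ≺ nⁿ.
super-exponential nⁿ dominates polynomial degree 5 asymptotically.

a(n) grows faster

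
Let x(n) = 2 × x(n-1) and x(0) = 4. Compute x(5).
Computing step by step:
x(0) = 4
x(1) = 2 × 4 = 8
x(2) = 2 × 8 = 16
x(3) = 2 × 16 = 32
x(4) = 2 × 32 = 64
x(5) = 2 × 64 = 128

128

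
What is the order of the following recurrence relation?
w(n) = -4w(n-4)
The order is the largest lag k for which w(n-k) appears. Here the deepest term is w(n-4), so the order is 4.

Order 4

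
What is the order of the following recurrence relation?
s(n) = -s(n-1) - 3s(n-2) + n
The order is the largest lag k for which s(n-k) appears. Here the deepest term is s(n-2) (the n term is non-homogeneous and does not affect the order), so the order is 2.

Order 2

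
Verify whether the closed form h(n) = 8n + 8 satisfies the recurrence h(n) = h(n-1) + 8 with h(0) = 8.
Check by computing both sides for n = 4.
From the recurrence with h(0) = 8:
  h(0) = 8, h(1) = 16, h(2) = 24, h(3) = 32, h(4) = 40
  so the recurrence gives h(4) = 40.
From the proposed closed form h(n) = 8n + 8:
  h(4) = 40.
Both sides give 40 at n = 4, and the initial condition(s) match, so the closed form is consistent.

Yes, the closed form is correct.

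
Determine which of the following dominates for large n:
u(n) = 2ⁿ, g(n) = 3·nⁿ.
Comparing growth rates:
Growth-rate hierarchy: log n ≺ any polynomial ≺ any exponential cⁿ (c>1) ≺ n! ≺ nⁿ.
super-exponential nⁿ dominates exponential base 2 asymptotically.

g(n) grows faster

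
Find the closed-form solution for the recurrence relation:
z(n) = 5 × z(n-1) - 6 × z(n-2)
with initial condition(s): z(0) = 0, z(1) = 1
Recurrence: z(n) = 5 × z(n-1) - 6 × z(n-2), initial: z(0) = 0, z(1) = 1.
Characteristic equation: r² - 5r + 6 = 0, which factors as (r - 3)(r - 2) = 0, so r = 3, 2. General solution z(n) = A·3ⁿ + B·2ⁿ. From z(0) = 0: A + B = 0. From z(1) = 1: 3A + 2B = 1. Solving gives A = 1, B = -1.

z(n) = 3ⁿ - 2ⁿ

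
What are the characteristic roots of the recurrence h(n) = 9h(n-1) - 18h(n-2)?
Substitute h(n) = rⁿ and divide through by rⁿ⁻²: r² - 9r + 18 = 0
Factor: (r - 6)(r - 3) = 0, so r = 6, 3.
General solution: h(n) = A·6ⁿ + B·3ⁿ

Characteristic: r² - 9r + 18 = 0, Roots: r = 6, 3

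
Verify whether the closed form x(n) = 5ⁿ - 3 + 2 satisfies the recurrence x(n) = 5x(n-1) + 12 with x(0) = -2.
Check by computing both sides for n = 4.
From the recurrence with x(0) = -2:
  x(0) = -2, x(1) = 2, x(2) = 22, x(3) = 122, x(4) = 622
  so the recurrence gives x(4) = 622.
From the proposed closed form x(n) = 5ⁿ - 3 + 2:
  x(4) = 624.
The recurrence gives 622 but the closed form gives 624, so the closed form does not satisfy the recurrence.

No, the closed form is incorrect.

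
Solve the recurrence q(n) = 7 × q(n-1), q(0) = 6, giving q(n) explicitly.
Recurrence: q(n) = 7 × q(n-1), initial: q(0) = 6.
Each term is 7 times the previous, so this is geometric with ratio 7. After n steps: q(n) = q(0)·7ⁿ = 6·7ⁿ.

q(n) = 6·7ⁿ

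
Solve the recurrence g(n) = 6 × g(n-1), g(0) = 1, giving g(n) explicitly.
Recurrence: g(n) = 6 × g(n-1), initial: g(0) = 1.
Each term is 6 times the previous, so this is geometric with ratio 6. After n steps: g(n) = g(0)·6ⁿ = 6ⁿ.

g(n) = 6ⁿ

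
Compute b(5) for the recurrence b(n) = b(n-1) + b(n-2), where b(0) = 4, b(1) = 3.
Computing the sequence terms:
4, 3, 7, 10, 17, 27

27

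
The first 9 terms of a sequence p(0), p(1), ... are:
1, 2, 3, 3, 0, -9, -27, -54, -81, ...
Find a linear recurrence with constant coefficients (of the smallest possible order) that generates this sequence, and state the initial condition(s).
Look for the lowest-order linear relation among consecutive terms.
Observation: p(n) - 3·p(n-1) - (-3)·p(n-2) = 0 holds for the shown terms, and no order-1 relation p(n) = α·p(n-1) + β fits.
Check at n=3: 3·3 + (-3)·2 = 3. ✓

p(n) = 3p(n-1) - 3p(n-2), p(0) = 1, p(1) = 2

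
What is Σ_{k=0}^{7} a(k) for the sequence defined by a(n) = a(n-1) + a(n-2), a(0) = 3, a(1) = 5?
Computing the sequence terms: 3, 5, 8, 13, 21, 34, 55, 89
Adding these values together:

228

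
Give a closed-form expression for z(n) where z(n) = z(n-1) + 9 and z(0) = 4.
Recurrence: z(n) = z(n-1) + 9, initial: z(0) = 4.
Each step adds 9, so z(n) = z(0) + 9n = 9n + 4.

z(n) = 9n + 4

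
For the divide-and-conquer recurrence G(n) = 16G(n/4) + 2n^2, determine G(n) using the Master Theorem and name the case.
Master Theorem template: G(n) = a·G(n/b) + f(n).
Here: a=16, b=4, f(n)=2n^2
Compute log_b(a) = log_4(16) = 2.
f(n) = 2n^2 = Θ(n^2). Case 2: G(n) = Θ(n^2 log n).

Case 2: G(n) = Θ(n^2 log n)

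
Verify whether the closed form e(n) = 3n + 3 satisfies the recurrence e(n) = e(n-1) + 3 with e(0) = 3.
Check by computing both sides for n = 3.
From the recurrence with e(0) = 3:
  e(0) = 3, e(1) = 6, e(2) = 9, e(3) = 12
  so the recurrence gives e(3) = 12.
From the proposed closed form e(n) = 3n + 3:
  e(3) = 12.
Both sides give 12 at n = 3, and the initial condition(s) match, so the closed form is consistent.

Yes, the closed form is correct.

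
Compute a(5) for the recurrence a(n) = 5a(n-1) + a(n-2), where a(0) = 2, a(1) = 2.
Computing the sequence terms:
2, 2, 12, 62, 322, 1672

1672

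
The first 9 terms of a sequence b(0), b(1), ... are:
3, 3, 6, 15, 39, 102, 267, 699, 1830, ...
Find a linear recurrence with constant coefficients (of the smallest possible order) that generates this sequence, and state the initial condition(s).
Look for the lowest-order linear relation among consecutive terms.
Observation: b(n) - 3·b(n-1) - (-1)·b(n-2) = 0 holds for the shown terms, and no order-1 relation b(n) = α·b(n-1) + β fits.
Check at n=3: 3·6 + (-1)·3 = 15. ✓

b(n) = 3b(n-1) - b(n-2), b(0) = 3, b(1) = 3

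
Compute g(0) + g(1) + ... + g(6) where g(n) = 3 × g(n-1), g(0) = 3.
Computing the sequence terms: 3, 9, 27, 81, 243, 729, 2187
Adding these values together:

3279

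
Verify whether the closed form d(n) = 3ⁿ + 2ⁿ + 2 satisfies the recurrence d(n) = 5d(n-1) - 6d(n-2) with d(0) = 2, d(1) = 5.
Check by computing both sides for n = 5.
From the recurrence with d(0) = 2, d(1) = 5:
  d(0) = 2, d(1) = 5, d(2) = 13, d(3) = 35, d(4) = 97, d(5) = 275
  so the recurrence gives d(5) = 275.
From the proposed closed form d(n) = 3ⁿ + 2ⁿ + 2:
  d(5) = 277.
The recurrence gives 275 but the closed form gives 277, so the closed form does not satisfy the recurrence.

No, the closed form is incorrect.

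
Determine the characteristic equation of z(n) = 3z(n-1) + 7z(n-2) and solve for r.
Substitute z(n) = rⁿ and divide through by rⁿ⁻²: r² - 3r - 7 = 0
Discriminant: 3² + 4·7 = 37, not a perfect square, so by the quadratic formula r = (3 ± √37)/2.
General solution: z(n) = A·r₁ⁿ + B·r₂ⁿ where r₁,r₂ = (3 ± √37)/2

Characteristic: r² - 3r - 7 = 0, Roots: r = (3 ± √37)/2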